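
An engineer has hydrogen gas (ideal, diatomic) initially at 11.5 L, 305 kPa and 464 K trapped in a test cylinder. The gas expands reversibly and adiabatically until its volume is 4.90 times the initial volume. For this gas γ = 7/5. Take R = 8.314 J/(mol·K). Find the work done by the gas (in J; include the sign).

4130 J

n = P₁V₁/(RT₁) = 305×11.5/(8.314×464) = 0.909 mol.
Adiabatic: TV^(γ−1) = const ⇒ T₂ = 464×(0.204)^0.400 = 246 K; PV^γ = const ⇒ P₂ = 33.0 kPa.
ΔU = nCvΔT = 0.909×20.8×(246−464) = -4130 J.
Q = 0 for an adiabatic process, so W = −ΔU = 4130 J.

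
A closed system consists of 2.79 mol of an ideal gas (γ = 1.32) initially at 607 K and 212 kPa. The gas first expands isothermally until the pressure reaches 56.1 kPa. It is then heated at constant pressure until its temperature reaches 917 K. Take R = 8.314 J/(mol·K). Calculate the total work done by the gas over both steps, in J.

25900 J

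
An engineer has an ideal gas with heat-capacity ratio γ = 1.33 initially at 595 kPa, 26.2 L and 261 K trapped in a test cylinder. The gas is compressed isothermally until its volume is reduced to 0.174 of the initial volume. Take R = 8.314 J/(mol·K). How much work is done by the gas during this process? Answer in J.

n = P₁V₁/(RT₁) = 595×26.2/(8.314×261) = 7.18 mol.
Isothermal: T stays 261 K; PV = const ⇒ V₂ = 4.56 L, P₂ = 3420 kPa.
W = nRT ln(V₂/V₁) = 7.18×8.314×261×ln(0.174) = -27300 J.

-27300 J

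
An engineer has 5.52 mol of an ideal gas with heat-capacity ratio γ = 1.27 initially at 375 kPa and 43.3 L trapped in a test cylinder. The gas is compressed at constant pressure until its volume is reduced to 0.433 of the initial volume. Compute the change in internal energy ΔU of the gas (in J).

-34100 J

T₁ = P₁V₁/(nR) = 375×43.3/(5.52×8.314) = 354 K.
Isobaric: P stays 375 kPa; V/T = const ⇒ T₂ = 153 K, V₂ = 18.7 L.
For an ideal gas ΔU = nCvΔT with Cv = R/(γ−1) = 30.8 J/(mol·K).
ΔU = 5.52×30.8×(153−354) = -34100 J.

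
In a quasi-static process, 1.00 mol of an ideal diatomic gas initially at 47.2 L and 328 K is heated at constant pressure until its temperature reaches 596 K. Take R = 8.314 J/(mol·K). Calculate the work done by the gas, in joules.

2230 J

P₁ = nRT₁/V₁ = 1.00×8.314×328/47.2 = 57.8 kPa.
Isobaric: P stays 57.8 kPa; V/T = const ⇒ T₂ = 596 K, V₂ = 85.8 L.
W = PΔV = 57.8×(85.8−47.2) kPa·L = 2230 J.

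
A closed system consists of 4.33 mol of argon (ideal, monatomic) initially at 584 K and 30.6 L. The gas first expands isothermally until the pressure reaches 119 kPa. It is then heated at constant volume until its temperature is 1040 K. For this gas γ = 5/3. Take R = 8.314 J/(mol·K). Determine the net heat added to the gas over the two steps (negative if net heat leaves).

61500 J

P₁ = nRT₁/V₁ = 4.33×8.314×584/30.6 = 687 kPa.
Step 1 — Isothermal: T stays 584 K; PV = const ⇒ V₂ = 177 L, P₂ = 119 kPa.
ΔU = 0 (ideal gas, T constant).
W = nRT ln(V₂/V₁) = 4.33×8.314×584×ln(5.77) = 36900 J.
Q = ΔU + W = 36900 J.
State after step 1: P = 119 kPa, V = 177 L, T = 584 K.
Step 2 — Isochoric: V stays 177 L; P/T = const ⇒ T₂ = 1040 K, P₂ = 212 kPa.
W = 0 (no volume change).
ΔU = nCvΔT = 4.33×12.5×(1040−584) = 24600 J.
Q = ΔU = 24600 J.
Net over both steps: W = 36900 J, Q = 61500 J, ΔU = 24600 J.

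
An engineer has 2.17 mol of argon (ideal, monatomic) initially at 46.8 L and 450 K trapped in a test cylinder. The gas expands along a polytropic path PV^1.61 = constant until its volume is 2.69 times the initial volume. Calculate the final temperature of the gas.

246 K

P₁ = nRT₁/V₁ = 2.17×8.314×450/46.8 = 173 kPa.
Polytropic n=1.61: T₂ = T₁(V₁/V₂)^(n−1) = 450×(0.372)^0.61 = 246 K; P₂ = P₁(V₁/V₂)^n = 35.3 kPa.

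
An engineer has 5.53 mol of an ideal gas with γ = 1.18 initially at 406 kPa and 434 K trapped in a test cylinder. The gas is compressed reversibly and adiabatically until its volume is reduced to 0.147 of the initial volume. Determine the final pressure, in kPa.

3900 kPa

V₁ = nRT₁/P₁ = 5.53×8.314×434/406 = 49.1 L.
Adiabatic: TV^(γ−1) = const ⇒ T₂ = 434×(6.80)^0.180 = 613 K; PV^γ = const ⇒ P₂ = 3900 kPa.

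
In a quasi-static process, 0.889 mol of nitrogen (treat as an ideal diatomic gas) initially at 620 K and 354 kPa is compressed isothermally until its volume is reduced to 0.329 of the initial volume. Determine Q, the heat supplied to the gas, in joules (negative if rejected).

V₁ = nRT₁/P₁ = 0.889×8.314×620/354 = 12.9 L.
Isothermal: T stays 620 K; PV = const ⇒ V₂ = 4.26 L, P₂ = 1080 kPa.
ΔU = 0 (ideal gas, T constant).
W = nRT ln(V₂/V₁) = 0.889×8.314×620×ln(0.329) = -5090 J.
Q = ΔU + W = -5090 J.

-5090 J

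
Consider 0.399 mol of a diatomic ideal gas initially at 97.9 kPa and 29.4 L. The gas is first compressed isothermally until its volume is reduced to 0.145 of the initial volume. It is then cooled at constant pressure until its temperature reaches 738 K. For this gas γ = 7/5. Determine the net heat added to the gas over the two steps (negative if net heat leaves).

T₁ = P₁V₁/(nR) = 97.9×29.4/(0.399×8.314) = 868 K.
Step 1 — Isothermal: T stays 868 K; PV = const ⇒ V₂ = 4.26 L, P₂ = 675 kPa.
ΔU = 0 (ideal gas, T constant).
W = nRT ln(V₂/V₁) = 0.399×8.314×868×ln(0.145) = -5560 J.
Q = ΔU + W = -5560 J.
State after step 1: P = 675 kPa, V = 4.26 L, T = 868 K.
Step 2 — Isobaric: P stays 675 kPa; V/T = const ⇒ T₂ = 738 K, V₂ = 3.63 L.
W = PΔV = 675×(3.63−4.26) kPa·L = -430 J.
ΔU = nCvΔT = 0.399×20.8×(738−868) = -1080 J.
Q = ΔU + W = nCpΔT = -1510 J.
Net over both steps: W = -5990 J, Q = -7060 J, ΔU = -1080 J.

-7060 J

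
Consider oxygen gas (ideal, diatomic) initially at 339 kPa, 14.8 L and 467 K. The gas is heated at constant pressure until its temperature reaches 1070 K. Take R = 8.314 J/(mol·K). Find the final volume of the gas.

Isobaric: P stays 339 kPa; V/T = const ⇒ T₂ = 1070 K, V₂ = 33.9 L.

33.9 L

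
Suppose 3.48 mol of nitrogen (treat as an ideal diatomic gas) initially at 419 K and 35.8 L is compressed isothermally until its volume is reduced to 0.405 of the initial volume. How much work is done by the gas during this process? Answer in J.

-11000 J

P₁ = nRT₁/V₁ = 3.48×8.314×419/35.8 = 339 kPa.
Isothermal: T stays 419 K; PV = const ⇒ V₂ = 14.5 L, P₂ = 836 kPa.
W = nRT ln(V₂/V₁) = 3.48×8.314×419×ln(0.405) = -11000 J.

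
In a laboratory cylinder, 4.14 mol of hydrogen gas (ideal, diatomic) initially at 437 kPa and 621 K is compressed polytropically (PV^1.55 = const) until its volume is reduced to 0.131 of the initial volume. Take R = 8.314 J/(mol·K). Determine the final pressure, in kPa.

10200 kPa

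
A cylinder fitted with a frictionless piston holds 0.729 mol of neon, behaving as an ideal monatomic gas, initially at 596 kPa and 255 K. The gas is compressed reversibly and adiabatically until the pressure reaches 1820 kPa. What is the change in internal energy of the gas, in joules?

V₁ = nRT₁/P₁ = 0.729×8.314×255/596 = 2.59 L.
Adiabatic: T₂/T₁ = (P₂/P₁)^((γ−1)/γ) ⇒ T₂ = 255×(3.05)^0.400 = 399 K; V₂ = 1.33 L.
For an ideal gas ΔU = nCvΔT with Cv = (3/2)R = 12.5 J/(mol·K).
ΔU = 0.729×12.5×(399−255) = 1300 J.

1300 J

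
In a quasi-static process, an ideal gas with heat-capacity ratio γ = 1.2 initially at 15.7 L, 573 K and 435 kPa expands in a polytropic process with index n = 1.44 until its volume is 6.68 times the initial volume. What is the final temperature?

Polytropic n=1.44: T₂ = T₁(V₁/V₂)^(n−1) = 573×(0.150)^0.44 = 248 K; P₂ = P₁(V₁/V₂)^n = 28.2 kPa.

248 K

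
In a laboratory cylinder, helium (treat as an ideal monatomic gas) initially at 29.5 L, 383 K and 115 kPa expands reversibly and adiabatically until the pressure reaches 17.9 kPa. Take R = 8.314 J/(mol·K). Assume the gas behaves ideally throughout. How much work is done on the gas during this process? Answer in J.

-2670 J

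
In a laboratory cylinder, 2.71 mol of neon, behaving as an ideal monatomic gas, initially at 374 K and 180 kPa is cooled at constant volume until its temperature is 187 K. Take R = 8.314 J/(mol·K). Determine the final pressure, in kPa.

90.0 kPa

V₁ = nRT₁/P₁ = 2.71×8.314×374/180 = 46.8 L.
Isochoric: V stays 46.8 L; P/T = const ⇒ T₂ = 187 K, P₂ = 90.0 kPa.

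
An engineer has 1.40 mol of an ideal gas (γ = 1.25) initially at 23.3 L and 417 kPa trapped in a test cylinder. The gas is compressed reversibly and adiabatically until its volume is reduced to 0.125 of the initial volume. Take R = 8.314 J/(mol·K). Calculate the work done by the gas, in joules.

-26500 J

T₁ = P₁V₁/(nR) = 417×23.3/(1.40×8.314) = 835 K.
Adiabatic: TV^(γ−1) = const ⇒ T₂ = 835×(8.00)^0.250 = 1400 K; PV^γ = const ⇒ P₂ = 5610 kPa.
ΔU = nCvΔT = 1.40×33.3×(1400−835) = 26500 J.
Q = 0 for an adiabatic process, so W = −ΔU = -26500 J.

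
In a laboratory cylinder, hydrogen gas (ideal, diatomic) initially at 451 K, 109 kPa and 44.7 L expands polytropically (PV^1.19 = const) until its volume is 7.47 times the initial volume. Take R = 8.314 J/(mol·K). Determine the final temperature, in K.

Polytropic n=1.19: T₂ = T₁(V₁/V₂)^(n−1) = 451×(0.134)^0.19 = 308 K; P₂ = P₁(V₁/V₂)^n = 9.96 kPa.

308 K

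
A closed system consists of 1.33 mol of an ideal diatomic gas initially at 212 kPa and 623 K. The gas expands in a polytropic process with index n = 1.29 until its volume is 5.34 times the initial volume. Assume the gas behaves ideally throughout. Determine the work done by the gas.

9140 J

V₁ = nRT₁/P₁ = 1.33×8.314×623/212 = 32.5 L.
Polytropic n=1.29: T₂ = T₁(V₁/V₂)^(n−1) = 623×(0.187)^0.29 = 383 K; P₂ = P₁(V₁/V₂)^n = 24.4 kPa.
W = (P₁V₁−P₂V₂)/(n−1) = (212×32.5−24.4×174)/0.29 = 9140 J.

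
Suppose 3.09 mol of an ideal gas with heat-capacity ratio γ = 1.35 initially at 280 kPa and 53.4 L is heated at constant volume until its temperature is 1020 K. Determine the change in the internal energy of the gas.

32100 J

T₁ = P₁V₁/(nR) = 280×53.4/(3.09×8.314) = 582 K.
Isochoric: V stays 53.4 L; P/T = const ⇒ T₂ = 1020 K, P₂ = 491 kPa.
For an ideal gas ΔU = nCvΔT with Cv = R/(γ−1) = 23.8 J/(mol·K).
ΔU = 3.09×23.8×(1020−582) = 32100 J.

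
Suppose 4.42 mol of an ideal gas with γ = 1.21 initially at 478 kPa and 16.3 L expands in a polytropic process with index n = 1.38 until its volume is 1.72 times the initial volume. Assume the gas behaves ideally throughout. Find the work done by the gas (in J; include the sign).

3820 J

T₁ = P₁V₁/(nR) = 478×16.3/(4.42×8.314) = 212 K.
Polytropic n=1.38: T₂ = T₁(V₁/V₂)^(n−1) = 212×(0.581)^0.38 = 173 K; P₂ = P₁(V₁/V₂)^n = 226 kPa.
W = (P₁V₁−P₂V₂)/(n−1) = (478×16.3−226×28.0)/0.38 = 3820 J.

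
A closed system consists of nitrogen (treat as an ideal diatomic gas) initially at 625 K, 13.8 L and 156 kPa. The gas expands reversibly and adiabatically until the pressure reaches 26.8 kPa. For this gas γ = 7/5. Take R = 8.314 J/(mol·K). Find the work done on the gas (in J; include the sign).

-2130 J

n = P₁V₁/(RT₁) = 156×13.8/(8.314×625) = 0.414 mol.
Adiabatic: T₂/T₁ = (P₂/P₁)^((γ−1)/γ) ⇒ T₂ = 625×(0.172)^0.286 = 378 K; V₂ = 48.6 L.
ΔU = nCvΔT = 0.414×20.8×(378−625) = -2130 J.
Q = 0 for an adiabatic process, so W = −ΔU = 2130 J.
Work done on the gas = −W_by = -2130 J.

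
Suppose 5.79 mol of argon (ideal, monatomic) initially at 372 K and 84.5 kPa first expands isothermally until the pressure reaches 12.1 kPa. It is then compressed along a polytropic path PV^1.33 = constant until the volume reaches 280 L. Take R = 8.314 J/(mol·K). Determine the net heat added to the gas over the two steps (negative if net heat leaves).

14700 J

V₁ = nRT₁/P₁ = 5.79×8.314×372/84.5 = 212 L.
Step 1 — Isothermal: T stays 372 K; PV = const ⇒ V₂ = 1480 L, P₂ = 12.1 kPa.
ΔU = 0 (ideal gas, T constant).
W = nRT ln(V₂/V₁) = 5.79×8.314×372×ln(6.98) = 34800 J.
Q = ΔU + W = 34800 J.
State after step 1: P = 12.1 kPa, V = 1480 L, T = 372 K.
Step 2 — Polytropic n=1.33: T₂ = T₁(V₁/V₂)^(n−1) = 372×(5.29)^0.33 = 644 K; P₂ = P₁(V₁/V₂)^n = 111 kPa.
W = (P₁V₁−P₂V₂)/(n−1) = (12.1×1480−111×280)/0.33 = -39700 J.
ΔU = nCvΔT = 5.79×12.5×(644−372) = 19700 J.
Q = ΔU + W = -20100 J.
Net over both steps: W = -4930 J, Q = 14700 J, ΔU = 19700 J.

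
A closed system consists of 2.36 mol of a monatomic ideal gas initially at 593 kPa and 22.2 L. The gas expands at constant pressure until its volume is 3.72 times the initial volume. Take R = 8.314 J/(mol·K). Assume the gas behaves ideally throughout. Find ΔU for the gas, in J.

53700 J

T₁ = P₁V₁/(nR) = 593×22.2/(2.36×8.314) = 671 K.
Isobaric: P stays 593 kPa; V/T = const ⇒ T₂ = 2500 K, V₂ = 82.6 L.
For an ideal gas ΔU = nCvΔT with Cv = (3/2)R = 12.5 J/(mol·K).
ΔU = 2.36×12.5×(2500−671) = 53700 J.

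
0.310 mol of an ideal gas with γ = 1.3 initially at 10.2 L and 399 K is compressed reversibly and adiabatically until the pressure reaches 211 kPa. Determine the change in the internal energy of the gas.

637 J

P₁ = nRT₁/V₁ = 0.310×8.314×399/10.2 = 101 kPa.
Adiabatic: T₂/T₁ = (P₂/P₁)^((γ−1)/γ) ⇒ T₂ = 399×(2.09)^0.231 = 473 K; V₂ = 5.78 L.
For an ideal gas ΔU = nCvΔT with Cv = R/(γ−1) = 27.7 J/(mol·K).
ΔU = 0.310×27.7×(473−399) = 637 J.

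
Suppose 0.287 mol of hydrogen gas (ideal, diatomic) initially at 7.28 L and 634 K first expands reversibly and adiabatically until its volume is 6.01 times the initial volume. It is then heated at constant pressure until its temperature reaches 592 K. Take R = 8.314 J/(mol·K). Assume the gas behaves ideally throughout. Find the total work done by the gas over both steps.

2610 J

P₁ = nRT₁/V₁ = 0.287×8.314×634/7.28 = 208 kPa.
Step 1 — Adiabatic: TV^(γ−1) = const ⇒ T₂ = 634×(0.166)^0.400 = 309 K; PV^γ = const ⇒ P₂ = 16.9 kPa.
ΔU = nCvΔT = 0.287×20.8×(309−634) = -1940 J.
Q = 0 for an adiabatic process, so W = −ΔU = 1940 J.
State after step 1: P = 16.9 kPa, V = 43.8 L, T = 309 K.
Step 2 — Isobaric: P stays 16.9 kPa; V/T = const ⇒ T₂ = 592 K, V₂ = 83.7 L.
W = PΔV = 16.9×(83.7−43.8) kPa·L = 674 J.
ΔU = nCvΔT = 0.287×20.8×(592−309) = 1690 J.
Q = ΔU + W = nCpΔT = 2360 J.
Net over both steps: W = 2610 J, Q = 2360 J, ΔU = -251 J.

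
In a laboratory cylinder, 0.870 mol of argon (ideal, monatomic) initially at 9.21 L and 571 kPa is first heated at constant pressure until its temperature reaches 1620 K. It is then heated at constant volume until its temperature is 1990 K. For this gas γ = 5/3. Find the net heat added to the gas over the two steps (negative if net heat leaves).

20200 J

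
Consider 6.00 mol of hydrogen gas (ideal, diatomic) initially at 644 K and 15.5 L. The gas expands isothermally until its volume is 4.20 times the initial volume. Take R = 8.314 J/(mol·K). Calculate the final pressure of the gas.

493 kPa

P₁ = nRT₁/V₁ = 6.00×8.314×644/15.5 = 2070 kPa.
Isothermal: T stays 644 K; PV = const ⇒ V₂ = 65.1 L, P₂ = 493 kPa.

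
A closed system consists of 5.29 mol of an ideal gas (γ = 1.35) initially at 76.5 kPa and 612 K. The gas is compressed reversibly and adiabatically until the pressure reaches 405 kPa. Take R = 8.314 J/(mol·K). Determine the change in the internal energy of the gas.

41600 J

V₁ = nRT₁/P₁ = 5.29×8.314×612/76.5 = 352 L.
Adiabatic: T₂/T₁ = (P₂/P₁)^((γ−1)/γ) ⇒ T₂ = 612×(5.29)^0.259 = 943 K; V₂ = 102 L.
For an ideal gas ΔU = nCvΔT with Cv = R/(γ−1) = 23.8 J/(mol·K).
ΔU = 5.29×23.8×(943−612) = 41600 J.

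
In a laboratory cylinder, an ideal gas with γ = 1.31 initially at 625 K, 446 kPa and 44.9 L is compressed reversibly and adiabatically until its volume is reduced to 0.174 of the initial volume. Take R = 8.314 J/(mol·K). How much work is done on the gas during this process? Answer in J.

n = P₁V₁/(RT₁) = 446×44.9/(8.314×625) = 3.85 mol.
Adiabatic: TV^(γ−1) = const ⇒ T₂ = 625×(5.75)^0.310 = 1070 K; PV^γ = const ⇒ P₂ = 4410 kPa.
ΔU = nCvΔT = 3.85×26.8×(1070−625) = 46500 J.
Q = 0 for an adiabatic process, so W = −ΔU = -46500 J.
Work done on the gas = −W_by = 46500 J.

46500 J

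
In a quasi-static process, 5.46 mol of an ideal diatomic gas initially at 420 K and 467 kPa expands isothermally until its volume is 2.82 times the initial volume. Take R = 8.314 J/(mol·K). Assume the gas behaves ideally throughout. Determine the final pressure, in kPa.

V₁ = nRT₁/P₁ = 5.46×8.314×420/467 = 40.8 L.
Isothermal: T stays 420 K; PV = const ⇒ V₂ = 115 L, P₂ = 166 kPa.

166 kPa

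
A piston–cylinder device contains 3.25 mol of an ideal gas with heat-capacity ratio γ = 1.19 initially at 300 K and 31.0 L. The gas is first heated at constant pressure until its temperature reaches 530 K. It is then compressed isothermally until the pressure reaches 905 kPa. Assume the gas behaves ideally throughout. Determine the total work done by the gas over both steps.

-11600 J

P₁ = nRT₁/V₁ = 3.25×8.314×300/31.0 = 261 kPa.
Step 1 — Isobaric: P stays 261 kPa; V/T = const ⇒ T₂ = 530 K, V₂ = 54.8 L.
W = PΔV = 261×(54.8−31.0) kPa·L = 6210 J.
ΔU = nCvΔT = 3.25×43.8×(530−300) = 32700 J.
Q = ΔU + W = nCpΔT = 38900 J.
State after step 1: P = 261 kPa, V = 54.8 L, T = 530 K.
Step 2 — Isothermal: T stays 530 K; PV = const ⇒ V₂ = 15.8 L, P₂ = 905 kPa.
ΔU = 0 (ideal gas, T constant).
W = nRT ln(V₂/V₁) = 3.25×8.314×530×ln(0.289) = -17800 J.
Q = ΔU + W = -17800 J.
Net over both steps: W = -11600 J, Q = 21100 J, ΔU = 32700 J.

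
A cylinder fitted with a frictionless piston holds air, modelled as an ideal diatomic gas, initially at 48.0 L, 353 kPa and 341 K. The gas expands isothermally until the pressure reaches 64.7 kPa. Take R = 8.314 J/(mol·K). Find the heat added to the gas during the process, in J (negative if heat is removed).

28700 J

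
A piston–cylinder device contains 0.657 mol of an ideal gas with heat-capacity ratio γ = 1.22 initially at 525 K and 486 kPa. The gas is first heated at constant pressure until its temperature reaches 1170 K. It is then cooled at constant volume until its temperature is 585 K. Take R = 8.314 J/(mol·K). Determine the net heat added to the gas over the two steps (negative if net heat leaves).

V₁ = nRT₁/P₁ = 0.657×8.314×525/486 = 5.90 L.
Step 1 — Isobaric: P stays 486 kPa; V/T = const ⇒ T₂ = 1170 K, V₂ = 13.1 L.
W = PΔV = 486×(13.1−5.90) kPa·L = 3520 J.
ΔU = nCvΔT = 0.657×37.8×(1170−525) = 16000 J.
Q = ΔU + W = nCpΔT = 19500 J.
State after step 1: P = 486 kPa, V = 13.1 L, T = 1170 K.
Step 2 — Isochoric: V stays 13.1 L; P/T = const ⇒ T₂ = 585 K, P₂ = 243 kPa.
W = 0 (no volume change).
ΔU = nCvΔT = 0.657×37.8×(585−1170) = -14500 J.
Q = ΔU = -14500 J.
Net over both steps: W = 3520 J, Q = 5010 J, ΔU = 1490 J.

5010 J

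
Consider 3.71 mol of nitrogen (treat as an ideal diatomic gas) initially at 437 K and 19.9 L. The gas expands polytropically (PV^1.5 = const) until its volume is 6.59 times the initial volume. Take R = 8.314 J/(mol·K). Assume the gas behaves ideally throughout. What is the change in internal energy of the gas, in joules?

-20600 J

P₁ = nRT₁/V₁ = 3.71×8.314×437/19.9 = 677 kPa.
Polytropic n=1.5: T₂ = T₁(V₁/V₂)^(n−1) = 437×(0.152)^0.50 = 170 K; P₂ = P₁(V₁/V₂)^n = 40.0 kPa.
For an ideal gas ΔU = nCvΔT with Cv = (5/2)R = 20.8 J/(mol·K).
ΔU = 3.71×20.8×(170−437) = -20600 J.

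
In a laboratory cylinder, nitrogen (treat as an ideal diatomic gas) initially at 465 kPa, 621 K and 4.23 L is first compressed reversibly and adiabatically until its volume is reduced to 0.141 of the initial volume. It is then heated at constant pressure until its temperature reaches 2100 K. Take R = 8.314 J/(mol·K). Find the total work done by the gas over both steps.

n = P₁V₁/(RT₁) = 465×4.23/(8.314×621) = 0.381 mol.
Step 1 — Adiabatic: TV^(γ−1) = const ⇒ T₂ = 621×(7.09)^0.400 = 1360 K; PV^γ = const ⇒ P₂ = 7220 kPa.
ΔU = nCvΔT = 0.381×20.8×(1360−621) = 5850 J.
Q = 0 for an adiabatic process, so W = −ΔU = -5850 J.
State after step 1: P = 7220 kPa, V = 0.596 L, T = 1360 K.
Step 2 — Isobaric: P stays 7220 kPa; V/T = const ⇒ T₂ = 2100 K, V₂ = 0.921 L.
W = PΔV = 7220×(0.921−0.596) kPa·L = 2350 J.
ΔU = nCvΔT = 0.381×20.8×(2100−1360) = 5860 J.
Q = ΔU + W = nCpΔT = 8210 J.
Net over both steps: W = -3500 J, Q = 8210 J, ΔU = 11700 J.

-3500 J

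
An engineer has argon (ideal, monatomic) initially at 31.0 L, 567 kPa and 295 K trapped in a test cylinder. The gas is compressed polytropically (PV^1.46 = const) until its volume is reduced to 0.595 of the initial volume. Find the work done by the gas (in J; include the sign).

-10300 J

n = P₁V₁/(RT₁) = 567×31.0/(8.314×295) = 7.17 mol.
Polytropic n=1.46: T₂ = T₁(V₁/V₂)^(n−1) = 295×(1.68)^0.46 = 375 K; P₂ = P₁(V₁/V₂)^n = 1210 kPa.
W = (P₁V₁−P₂V₂)/(n−1) = (567×31.0−1210×18.4)/0.46 = -10300 J.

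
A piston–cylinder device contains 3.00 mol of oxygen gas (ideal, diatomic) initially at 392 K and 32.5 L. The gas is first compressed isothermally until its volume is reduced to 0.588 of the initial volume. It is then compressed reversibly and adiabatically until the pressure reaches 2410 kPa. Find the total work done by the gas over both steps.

P₁ = nRT₁/V₁ = 3.00×8.314×392/32.5 = 301 kPa.
Step 1 — Isothermal: T stays 392 K; PV = const ⇒ V₂ = 19.1 L, P₂ = 512 kPa.
ΔU = 0 (ideal gas, T constant).
W = nRT ln(V₂/V₁) = 3.00×8.314×392×ln(0.588) = -5190 J.
Q = ΔU + W = -5190 J.
State after step 1: P = 512 kPa, V = 19.1 L, T = 392 K.
Step 2 — Adiabatic: T₂/T₁ = (P₂/P₁)^((γ−1)/γ) ⇒ T₂ = 392×(4.71)^0.286 = 610 K; V₂ = 6.32 L.
ΔU = nCvΔT = 3.00×20.8×(610−392) = 13600 J.
Q = 0 for an adiabatic process, so W = −ΔU = -13600 J.
Net over both steps: W = -18800 J, Q = -5190 J, ΔU = 13600 J.

-18800 J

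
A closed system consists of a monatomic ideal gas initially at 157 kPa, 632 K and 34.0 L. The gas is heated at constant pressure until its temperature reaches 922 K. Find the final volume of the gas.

49.6 L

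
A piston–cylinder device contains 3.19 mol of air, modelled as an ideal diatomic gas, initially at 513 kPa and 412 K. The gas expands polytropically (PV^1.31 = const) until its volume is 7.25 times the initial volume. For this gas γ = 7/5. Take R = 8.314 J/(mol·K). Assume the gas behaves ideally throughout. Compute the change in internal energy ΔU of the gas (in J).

-12500 J

V₁ = nRT₁/P₁ = 3.19×8.314×412/513 = 21.3 L.
Polytropic n=1.31: T₂ = T₁(V₁/V₂)^(n−1) = 412×(0.138)^0.31 = 223 K; P₂ = P₁(V₁/V₂)^n = 38.3 kPa.
For an ideal gas ΔU = nCvΔT with Cv = (5/2)R = 20.8 J/(mol·K).
ΔU = 3.19×20.8×(223−412) = -12500 J.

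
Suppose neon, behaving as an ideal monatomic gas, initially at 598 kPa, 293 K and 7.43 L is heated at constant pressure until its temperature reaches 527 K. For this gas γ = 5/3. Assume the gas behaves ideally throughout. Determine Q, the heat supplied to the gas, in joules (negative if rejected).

8870 J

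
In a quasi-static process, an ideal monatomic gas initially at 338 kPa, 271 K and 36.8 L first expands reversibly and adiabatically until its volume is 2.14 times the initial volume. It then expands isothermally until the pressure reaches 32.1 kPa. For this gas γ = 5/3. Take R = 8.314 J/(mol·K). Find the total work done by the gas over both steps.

n = P₁V₁/(RT₁) = 338×36.8/(8.314×271) = 5.52 mol.
Step 1 — Adiabatic: TV^(γ−1) = const ⇒ T₂ = 271×(0.467)^0.667 = 163 K; PV^γ = const ⇒ P₂ = 95.1 kPa.
ΔU = nCvΔT = 5.52×12.5×(163−271) = -7420 J.
Q = 0 for an adiabatic process, so W = −ΔU = 7420 J.
State after step 1: P = 95.1 kPa, V = 78.8 L, T = 163 K.
Step 2 — Isothermal: T stays 163 K; PV = const ⇒ V₂ = 233 L, P₂ = 32.1 kPa.
ΔU = 0 (ideal gas, T constant).
W = nRT ln(V₂/V₁) = 5.52×8.314×163×ln(2.96) = 8140 J.
Q = ΔU + W = 8140 J.
Net over both steps: W = 15600 J, Q = 8140 J, ΔU = -7420 J.

15600 J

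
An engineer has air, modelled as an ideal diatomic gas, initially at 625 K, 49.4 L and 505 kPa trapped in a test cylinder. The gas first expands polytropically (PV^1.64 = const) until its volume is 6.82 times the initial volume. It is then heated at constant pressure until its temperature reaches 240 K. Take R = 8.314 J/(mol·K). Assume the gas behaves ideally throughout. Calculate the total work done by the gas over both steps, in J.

29800 J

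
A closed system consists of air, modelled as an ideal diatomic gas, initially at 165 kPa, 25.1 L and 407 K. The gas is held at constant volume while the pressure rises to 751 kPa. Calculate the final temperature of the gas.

1850 K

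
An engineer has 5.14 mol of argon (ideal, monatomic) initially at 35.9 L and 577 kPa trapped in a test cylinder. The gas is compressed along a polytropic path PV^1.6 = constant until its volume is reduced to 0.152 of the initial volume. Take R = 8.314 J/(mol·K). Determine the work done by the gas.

-72400 J

T₁ = P₁V₁/(nR) = 577×35.9/(5.14×8.314) = 485 K.
Polytropic n=1.6: T₂ = T₁(V₁/V₂)^(n−1) = 485×(6.58)^0.60 = 1500 K; P₂ = P₁(V₁/V₂)^n = 11800 kPa.
W = (P₁V₁−P₂V₂)/(n−1) = (577×35.9−11800×5.46)/0.60 = -72400 J.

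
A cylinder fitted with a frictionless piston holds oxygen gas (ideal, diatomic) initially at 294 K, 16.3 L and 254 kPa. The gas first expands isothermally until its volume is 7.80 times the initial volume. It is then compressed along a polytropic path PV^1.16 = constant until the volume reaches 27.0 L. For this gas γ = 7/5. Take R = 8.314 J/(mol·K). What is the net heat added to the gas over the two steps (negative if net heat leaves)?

n = P₁V₁/(RT₁) = 254×16.3/(8.314×294) = 1.69 mol.
Step 1 — Isothermal: T stays 294 K; PV = const ⇒ V₂ = 127 L, P₂ = 32.6 kPa.
ΔU = 0 (ideal gas, T constant).
W = nRT ln(V₂/V₁) = 1.69×8.314×294×ln(7.80) = 8500 J.
Q = ΔU + W = 8500 J.
State after step 1: P = 32.6 kPa, V = 127 L, T = 294 K.
Step 2 — Polytropic n=1.16: T₂ = T₁(V₁/V₂)^(n−1) = 294×(4.71)^0.16 = 377 K; P₂ = P₁(V₁/V₂)^n = 196 kPa.
W = (P₁V₁−P₂V₂)/(n−1) = (32.6×127−196×27.0)/0.16 = -7280 J.
ΔU = nCvΔT = 1.69×20.8×(377−294) = 2910 J.
Q = ΔU + W = -4370 J.
Net over both steps: W = 1220 J, Q = 4140 J, ΔU = 2910 J.

4140 J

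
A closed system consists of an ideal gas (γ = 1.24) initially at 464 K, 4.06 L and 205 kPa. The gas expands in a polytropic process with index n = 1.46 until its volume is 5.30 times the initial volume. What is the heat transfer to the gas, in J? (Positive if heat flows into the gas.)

n = P₁V₁/(RT₁) = 205×4.06/(8.314×464) = 0.216 mol.
Polytropic n=1.46: T₂ = T₁(V₁/V₂)^(n−1) = 464×(0.189)^0.46 = 215 K; P₂ = P₁(V₁/V₂)^n = 18.0 kPa.
W = (P₁V₁−P₂V₂)/(n−1) = (205×4.06−18.0×21.5)/0.46 = 969 J.
ΔU = nCvΔT = 0.216×34.6×(215−464) = -1860 J.
Q = ΔU + W = -888 J.

-888 J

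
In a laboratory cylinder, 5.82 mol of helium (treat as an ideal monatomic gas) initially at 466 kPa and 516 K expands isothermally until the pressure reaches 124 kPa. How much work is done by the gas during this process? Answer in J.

V₁ = nRT₁/P₁ = 5.82×8.314×516/466 = 53.6 L.
Isothermal: T stays 516 K; PV = const ⇒ V₂ = 201 L, P₂ = 124 kPa.
W = nRT ln(V₂/V₁) = 5.82×8.314×516×ln(3.76) = 33100 J.

33100 J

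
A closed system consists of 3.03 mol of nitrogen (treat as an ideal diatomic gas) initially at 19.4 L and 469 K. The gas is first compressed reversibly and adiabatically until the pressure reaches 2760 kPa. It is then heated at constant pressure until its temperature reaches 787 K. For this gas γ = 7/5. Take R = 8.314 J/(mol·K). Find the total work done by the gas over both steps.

-14300 J

P₁ = nRT₁/V₁ = 3.03×8.314×469/19.4 = 609 kPa.
Step 1 — Adiabatic: T₂/T₁ = (P₂/P₁)^((γ−1)/γ) ⇒ T₂ = 469×(4.53)^0.286 = 722 K; V₂ = 6.59 L.
ΔU = nCvΔT = 3.03×20.8×(722−469) = 15900 J.
Q = 0 for an adiabatic process, so W = −ΔU = -15900 J.
State after step 1: P = 2760 kPa, V = 6.59 L, T = 722 K.
Step 2 — Isobaric: P stays 2760 kPa; V/T = const ⇒ T₂ = 787 K, V₂ = 7.18 L.
W = PΔV = 2760×(7.18−6.59) kPa·L = 1630 J.
ΔU = nCvΔT = 3.03×20.8×(787−722) = 4080 J.
Q = ΔU + W = nCpΔT = 5710 J.
Net over both steps: W = -14300 J, Q = 5710 J, ΔU = 20000 J.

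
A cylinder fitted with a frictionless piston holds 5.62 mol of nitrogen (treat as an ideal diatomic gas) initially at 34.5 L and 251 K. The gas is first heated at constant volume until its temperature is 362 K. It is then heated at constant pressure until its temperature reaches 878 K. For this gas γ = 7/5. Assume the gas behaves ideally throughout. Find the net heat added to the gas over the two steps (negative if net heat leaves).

P₁ = nRT₁/V₁ = 5.62×8.314×251/34.5 = 340 kPa.
Step 1 — Isochoric: V stays 34.5 L; P/T = const ⇒ T₂ = 362 K, P₂ = 490 kPa.
W = 0 (no volume change).
ΔU = nCvΔT = 5.62×20.8×(362−251) = 13000 J.
Q = ΔU = 13000 J.
State after step 1: P = 490 kPa, V = 34.5 L, T = 362 K.
Step 2 — Isobaric: P stays 490 kPa; V/T = const ⇒ T₂ = 878 K, V₂ = 83.7 L.
W = PΔV = 490×(83.7−34.5) kPa·L = 24100 J.
ΔU = nCvΔT = 5.62×20.8×(878−362) = 60300 J.
Q = ΔU + W = nCpΔT = 84400 J.
Net over both steps: W = 24100 J, Q = 97400 J, ΔU = 73200 J.

97400 J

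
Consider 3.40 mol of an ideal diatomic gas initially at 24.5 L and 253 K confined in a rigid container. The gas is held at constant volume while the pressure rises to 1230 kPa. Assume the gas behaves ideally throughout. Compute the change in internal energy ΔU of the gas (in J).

P₁ = nRT₁/V₁ = 3.40×8.314×253/24.5 = 292 kPa.
Isochoric: V stays 24.5 L; P/T = const ⇒ T₂ = 1070 K, P₂ = 1230 kPa.
For an ideal gas ΔU = nCvΔT with Cv = (5/2)R = 20.8 J/(mol·K).
ΔU = 3.40×20.8×(1070−253) = 57500 J.

57500 J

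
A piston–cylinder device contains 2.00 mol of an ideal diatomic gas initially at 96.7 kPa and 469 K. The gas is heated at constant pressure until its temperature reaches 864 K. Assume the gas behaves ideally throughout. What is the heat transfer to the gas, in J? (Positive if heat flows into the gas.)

23000 J

V₁ = nRT₁/P₁ = 2.00×8.314×469/96.7 = 80.6 L.
Isobaric: P stays 96.7 kPa; V/T = const ⇒ T₂ = 864 K, V₂ = 149 L.
W = PΔV = 96.7×(149−80.6) kPa·L = 6570 J.
ΔU = nCvΔT = 2.00×20.8×(864−469) = 16400 J.
Q = ΔU + W = nCpΔT = 23000 J.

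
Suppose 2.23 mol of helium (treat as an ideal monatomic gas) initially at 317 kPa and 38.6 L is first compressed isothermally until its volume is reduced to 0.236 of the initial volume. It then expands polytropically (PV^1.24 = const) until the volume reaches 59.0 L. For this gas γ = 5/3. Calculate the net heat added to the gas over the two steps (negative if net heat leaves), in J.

-5880 J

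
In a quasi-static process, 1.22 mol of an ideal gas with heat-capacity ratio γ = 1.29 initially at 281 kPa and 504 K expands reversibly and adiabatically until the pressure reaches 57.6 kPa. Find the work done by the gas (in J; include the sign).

5280 J

V₁ = nRT₁/P₁ = 1.22×8.314×504/281 = 18.2 L.
Adiabatic: T₂/T₁ = (P₂/P₁)^((γ−1)/γ) ⇒ T₂ = 504×(0.205)^0.225 = 353 K; V₂ = 62.2 L.
ΔU = nCvΔT = 1.22×28.7×(353−504) = -5280 J.
Q = 0 for an adiabatic process, so W = −ΔU = 5280 J.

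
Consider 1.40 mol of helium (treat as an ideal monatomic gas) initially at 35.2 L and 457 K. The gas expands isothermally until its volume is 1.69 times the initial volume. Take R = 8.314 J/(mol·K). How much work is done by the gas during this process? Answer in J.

2790 J

P₁ = nRT₁/V₁ = 1.40×8.314×457/35.2 = 151 kPa.
Isothermal: T stays 457 K; PV = const ⇒ V₂ = 59.5 L, P₂ = 89.4 kPa.
W = nRT ln(V₂/V₁) = 1.40×8.314×457×ln(1.69) = 2790 J.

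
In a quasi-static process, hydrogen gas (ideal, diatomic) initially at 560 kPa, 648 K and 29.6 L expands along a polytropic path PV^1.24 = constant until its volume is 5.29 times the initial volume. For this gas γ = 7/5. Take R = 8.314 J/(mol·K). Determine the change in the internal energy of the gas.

n = P₁V₁/(RT₁) = 560×29.6/(8.314×648) = 3.08 mol.
Polytropic n=1.24: T₂ = T₁(V₁/V₂)^(n−1) = 648×(0.189)^0.24 = 434 K; P₂ = P₁(V₁/V₂)^n = 71.0 kPa.
For an ideal gas ΔU = nCvΔT with Cv = (5/2)R = 20.8 J/(mol·K).
ΔU = 3.08×20.8×(434−648) = -13700 J.

-13700 J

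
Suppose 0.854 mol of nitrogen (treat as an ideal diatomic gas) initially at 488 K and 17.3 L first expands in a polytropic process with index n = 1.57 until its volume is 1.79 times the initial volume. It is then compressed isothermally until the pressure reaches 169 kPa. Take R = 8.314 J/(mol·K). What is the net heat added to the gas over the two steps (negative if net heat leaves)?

-2580 J

P₁ = nRT₁/V₁ = 0.854×8.314×488/17.3 = 200 kPa.
Step 1 — Polytropic n=1.57: T₂ = T₁(V₁/V₂)^(n−1) = 488×(0.559)^0.57 = 350 K; P₂ = P₁(V₁/V₂)^n = 80.3 kPa.
W = (P₁V₁−P₂V₂)/(n−1) = (200×17.3−80.3×31.0)/0.57 = 1720 J.
ΔU = nCvΔT = 0.854×20.8×(350−488) = -2450 J.
Q = ΔU + W = -730 J.
State after step 1: P = 80.3 kPa, V = 31.0 L, T = 350 K.
Step 2 — Isothermal: T stays 350 K; PV = const ⇒ V₂ = 14.7 L, P₂ = 169 kPa.
ΔU = 0 (ideal gas, T constant).
W = nRT ln(V₂/V₁) = 0.854×8.314×350×ln(0.475) = -1850 J.
Q = ΔU + W = -1850 J.
Net over both steps: W = -134 J, Q = -2580 J, ΔU = -2450 J.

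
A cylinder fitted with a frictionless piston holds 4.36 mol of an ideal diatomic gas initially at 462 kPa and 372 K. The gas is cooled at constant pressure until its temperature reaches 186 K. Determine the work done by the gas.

-6740 J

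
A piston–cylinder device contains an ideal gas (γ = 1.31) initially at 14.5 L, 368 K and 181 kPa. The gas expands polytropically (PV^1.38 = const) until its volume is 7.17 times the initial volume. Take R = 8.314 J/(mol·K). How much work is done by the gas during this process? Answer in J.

n = P₁V₁/(RT₁) = 181×14.5/(8.314×368) = 0.858 mol.
Polytropic n=1.38: T₂ = T₁(V₁/V₂)^(n−1) = 368×(0.139)^0.38 = 174 K; P₂ = P₁(V₁/V₂)^n = 11.9 kPa.
W = (P₁V₁−P₂V₂)/(n−1) = (181×14.5−11.9×104)/0.38 = 3640 J.

3640 J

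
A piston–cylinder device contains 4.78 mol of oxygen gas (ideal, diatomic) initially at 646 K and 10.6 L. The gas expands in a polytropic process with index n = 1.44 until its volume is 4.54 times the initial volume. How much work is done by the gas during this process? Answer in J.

28400 J

P₁ = nRT₁/V₁ = 4.78×8.314×646/10.6 = 2420 kPa.
Polytropic n=1.44: T₂ = T₁(V₁/V₂)^(n−1) = 646×(0.220)^0.44 = 332 K; P₂ = P₁(V₁/V₂)^n = 274 kPa.
W = (P₁V₁−P₂V₂)/(n−1) = (2420×10.6−274×48.1)/0.44 = 28400 J.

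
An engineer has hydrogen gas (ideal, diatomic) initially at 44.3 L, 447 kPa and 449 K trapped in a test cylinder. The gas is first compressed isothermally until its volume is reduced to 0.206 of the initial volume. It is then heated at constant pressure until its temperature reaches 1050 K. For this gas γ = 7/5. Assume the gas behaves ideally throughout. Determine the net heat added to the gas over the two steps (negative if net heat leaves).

61500 J

n = P₁V₁/(RT₁) = 447×44.3/(8.314×449) = 5.30 mol.
Step 1 — Isothermal: T stays 449 K; PV = const ⇒ V₂ = 9.13 L, P₂ = 2170 kPa.
ΔU = 0 (ideal gas, T constant).
W = nRT ln(V₂/V₁) = 5.30×8.314×449×ln(0.206) = -31300 J.
Q = ΔU + W = -31300 J.
State after step 1: P = 2170 kPa, V = 9.13 L, T = 449 K.
Step 2 — Isobaric: P stays 2170 kPa; V/T = const ⇒ T₂ = 1050 K, V₂ = 21.3 L.
W = PΔV = 2170×(21.3−9.13) kPa·L = 26500 J.
ΔU = nCvΔT = 5.30×20.8×(1050−449) = 66300 J.
Q = ΔU + W = nCpΔT = 92800 J.
Net over both steps: W = -4780 J, Q = 61500 J, ΔU = 66300 J.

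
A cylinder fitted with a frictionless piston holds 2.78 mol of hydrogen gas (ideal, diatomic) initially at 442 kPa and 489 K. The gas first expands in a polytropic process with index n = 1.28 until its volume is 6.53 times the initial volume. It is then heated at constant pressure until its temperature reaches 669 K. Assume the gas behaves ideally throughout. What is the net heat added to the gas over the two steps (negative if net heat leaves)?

V₁ = nRT₁/P₁ = 2.78×8.314×489/442 = 25.6 L.
Step 1 — Polytropic n=1.28: T₂ = T₁(V₁/V₂)^(n−1) = 489×(0.153)^0.28 = 289 K; P₂ = P₁(V₁/V₂)^n = 40.0 kPa.
W = (P₁V₁−P₂V₂)/(n−1) = (442×25.6−40.0×167)/0.28 = 16500 J.
ΔU = nCvΔT = 2.78×20.8×(289−489) = -11500 J.
Q = ΔU + W = 4950 J.
State after step 1: P = 40.0 kPa, V = 167 L, T = 289 K.
Step 2 — Isobaric: P stays 40.0 kPa; V/T = const ⇒ T₂ = 669 K, V₂ = 386 L.
W = PΔV = 40.0×(386−167) kPa·L = 8780 J.
ΔU = nCvΔT = 2.78×20.8×(669−289) = 21900 J.
Q = ΔU + W = nCpΔT = 30700 J.
Net over both steps: W = 25300 J, Q = 35700 J, ΔU = 10400 J.

35700 J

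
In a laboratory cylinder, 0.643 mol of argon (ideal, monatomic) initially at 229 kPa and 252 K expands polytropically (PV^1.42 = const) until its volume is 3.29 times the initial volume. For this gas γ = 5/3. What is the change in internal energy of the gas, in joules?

-795 J

V₁ = nRT₁/P₁ = 0.643×8.314×252/229 = 5.88 L.
Polytropic n=1.42: T₂ = T₁(V₁/V₂)^(n−1) = 252×(0.304)^0.42 = 153 K; P₂ = P₁(V₁/V₂)^n = 42.2 kPa.
For an ideal gas ΔU = nCvΔT with Cv = (3/2)R = 12.5 J/(mol·K).
ΔU = 0.643×12.5×(153−252) = -795 J.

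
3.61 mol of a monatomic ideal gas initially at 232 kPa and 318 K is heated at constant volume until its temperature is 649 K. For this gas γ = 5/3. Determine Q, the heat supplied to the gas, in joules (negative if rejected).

14900 J

V₁ = nRT₁/P₁ = 3.61×8.314×318/232 = 41.1 L.
Isochoric: V stays 41.1 L; P/T = const ⇒ T₂ = 649 K, P₂ = 473 kPa.
W = 0 (no volume change).
ΔU = nCvΔT = 3.61×12.5×(649−318) = 14900 J.
Q = ΔU = 14900 J.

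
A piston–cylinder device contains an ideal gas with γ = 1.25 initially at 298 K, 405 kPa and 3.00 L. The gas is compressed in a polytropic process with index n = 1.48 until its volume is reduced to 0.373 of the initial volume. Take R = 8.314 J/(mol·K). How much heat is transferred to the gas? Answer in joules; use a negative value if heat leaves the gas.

1410 J

n = P₁V₁/(RT₁) = 405×3.00/(8.314×298) = 0.490 mol.
Polytropic n=1.48: T₂ = T₁(V₁/V₂)^(n−1) = 298×(2.68)^0.48 = 478 K; P₂ = P₁(V₁/V₂)^n = 1740 kPa.
W = (P₁V₁−P₂V₂)/(n−1) = (405×3.00−1740×1.12)/0.48 = -1530 J.
ΔU = nCvΔT = 0.490×33.3×(478−298) = 2940 J.
Q = ΔU + W = 1410 J.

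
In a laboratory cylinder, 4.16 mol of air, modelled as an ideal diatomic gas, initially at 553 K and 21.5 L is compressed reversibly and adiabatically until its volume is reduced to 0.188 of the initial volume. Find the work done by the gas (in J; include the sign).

-45500 J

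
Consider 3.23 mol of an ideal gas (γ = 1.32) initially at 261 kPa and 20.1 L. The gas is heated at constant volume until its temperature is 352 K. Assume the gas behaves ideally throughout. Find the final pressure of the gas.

T₁ = P₁V₁/(nR) = 261×20.1/(3.23×8.314) = 195 K.
Isochoric: V stays 20.1 L; P/T = const ⇒ T₂ = 352 K, P₂ = 470 kPa.

470 kPa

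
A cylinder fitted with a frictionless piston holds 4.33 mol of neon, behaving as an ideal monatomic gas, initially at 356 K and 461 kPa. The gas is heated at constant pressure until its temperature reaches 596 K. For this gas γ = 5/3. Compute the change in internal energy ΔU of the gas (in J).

V₁ = nRT₁/P₁ = 4.33×8.314×356/461 = 27.8 L.
Isobaric: P stays 461 kPa; V/T = const ⇒ T₂ = 596 K, V₂ = 46.5 L.
For an ideal gas ΔU = nCvΔT with Cv = (3/2)R = 12.5 J/(mol·K).
ΔU = 4.33×12.5×(596−356) = 13000 J.

13000 J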